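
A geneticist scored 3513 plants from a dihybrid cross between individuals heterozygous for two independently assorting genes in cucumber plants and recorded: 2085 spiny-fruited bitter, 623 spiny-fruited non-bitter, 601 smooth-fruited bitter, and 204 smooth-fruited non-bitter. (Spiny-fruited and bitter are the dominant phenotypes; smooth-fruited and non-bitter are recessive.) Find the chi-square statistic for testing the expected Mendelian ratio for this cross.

14.094

A dihybrid F₂ with independent assortment and complete dominance at both loci gives a 9:3:3:1 phenotypic ratio.
Under the 9:3:3:1 hypothesis (Σ ratio = 16, N = 3513):
  spiny-fruited bitter: 3513 × 9/16 = 1976.0625
  spiny-fruited non-bitter: 3513 × 3/16 = 658.6875
  smooth-fruited bitter: 3513 × 3/16 = 658.6875
  smooth-fruited non-bitter: 3513 × 1/16 = 219.5625
χ² = Σ (O − E)² / E
  spiny-fruited bitter: (2085 − 1976.0625)² / 1976.0625 = 6.0056
  spiny-fruited non-bitter: (623 − 658.6875)² / 658.6875 = 1.9335
  smooth-fruited bitter: (601 − 658.6875)² / 658.6875 = 5.0522
  smooth-fruited non-bitter: (204 − 219.5625)² / 219.5625 = 1.1031
χ² = 6.0056 + 1.9335 + 5.0522 + 1.1031 = 14.0944 ≈ 14.094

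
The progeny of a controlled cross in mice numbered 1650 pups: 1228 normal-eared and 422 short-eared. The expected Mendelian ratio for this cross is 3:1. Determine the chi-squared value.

The 3:1 ratio has 4 parts, so with N = 1650 the expected counts are:
  normal-eared: 1650 × 3/4 = 1237.5
  short-eared: 1650 × 1/4 = 412.5
χ² = Σ (O − E)² / E
  normal-eared: (1228 − 1237.5)² / 1237.5 = 0.0729
  short-eared: (422 − 412.5)² / 412.5 = 0.2188
χ² = 0.0729 + 0.2188 = 0.2917 ≈ 0.292

0.292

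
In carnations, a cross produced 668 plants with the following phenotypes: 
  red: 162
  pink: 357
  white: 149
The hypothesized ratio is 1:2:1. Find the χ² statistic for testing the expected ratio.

Total ratio parts = 4. Expected numbers out of 668:
  red: 668 × 1/4 = 167
  pink: 668 × 2/4 = 334
  white: 668 × 1/4 = 167
χ² = Σ (O − E)² / E
  red: (162 − 167)² / 167 = 0.1497
  pink: (357 − 334)² / 334 = 1.5838
  white: (149 − 167)² / 167 = 1.9401
χ² = 0.1497 + 1.5838 + 1.9401 = 3.6736 ≈ 3.674

3.674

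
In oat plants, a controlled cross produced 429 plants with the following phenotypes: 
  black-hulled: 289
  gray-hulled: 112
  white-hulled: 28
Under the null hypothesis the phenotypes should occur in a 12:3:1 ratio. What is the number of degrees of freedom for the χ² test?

2

A goodness-of-fit test with 3 phenotype classes has df = 3 − 1 = 2.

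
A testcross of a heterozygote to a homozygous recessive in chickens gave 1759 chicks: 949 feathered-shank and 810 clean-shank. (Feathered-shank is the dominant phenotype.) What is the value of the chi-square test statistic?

10.984

A testcross of a heterozygote (Aa × aa) gives a 1:1 phenotypic ratio.
The 1:1 ratio has 2 parts, so with N = 1759 the expected counts are:
  feathered-shank: 1759 × 1/2 = 879.5
  clean-shank: 1759 × 1/2 = 879.5
χ² = Σ (O − E)² / E
  feathered-shank: (949 − 879.5)² / 879.5 = 5.4920
  clean-shank: (810 − 879.5)² / 879.5 = 5.4920
χ² = 5.4920 + 5.4920 = 10.984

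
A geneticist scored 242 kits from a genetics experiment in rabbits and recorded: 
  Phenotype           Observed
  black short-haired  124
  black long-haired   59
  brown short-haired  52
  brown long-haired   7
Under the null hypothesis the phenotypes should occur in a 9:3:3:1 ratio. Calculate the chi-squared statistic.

Expected counts for N = 242 under a 9:3:3:1 ratio (total parts = 16):
  black short-haired: 242 × 9/16 = 136.125
  black long-haired: 242 × 3/16 = 45.375
  brown short-haired: 242 × 3/16 = 45.375
  brown long-haired: 242 × 1/16 = 15.125
χ² = Σ (O − E)² / E
  black short-haired: (124 − 136.125)² / 136.125 = 1.0800
  black long-haired: (59 − 45.375)² / 45.375 = 4.0913
  brown short-haired: (52 − 45.375)² / 45.375 = 0.9673
  brown long-haired: (7 − 15.125)² / 15.125 = 4.3647
χ² = 1.0800 + 4.0913 + 0.9673 + 4.3647 = 10.5033 ≈ 10.503

10.503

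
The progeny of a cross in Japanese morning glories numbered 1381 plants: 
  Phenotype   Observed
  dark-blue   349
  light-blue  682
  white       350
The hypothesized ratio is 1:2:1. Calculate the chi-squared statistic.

Under the 1:2:1 hypothesis (Σ ratio = 4, N = 1381):
  dark-blue: 1381 × 1/4 = 345.25
  light-blue: 1381 × 2/4 = 690.5
  white: 1381 × 1/4 = 345.25
χ² = Σ (O − E)² / E
  dark-blue: (349 − 345.25)² / 345.25 = 0.0407
  light-blue: (682 − 690.5)² / 690.5 = 0.1046
  white: (350 − 345.25)² / 345.25 = 0.0654
χ² = 0.0407 + 0.1046 + 0.0654 = 0.2107 ≈ 0.211

0.211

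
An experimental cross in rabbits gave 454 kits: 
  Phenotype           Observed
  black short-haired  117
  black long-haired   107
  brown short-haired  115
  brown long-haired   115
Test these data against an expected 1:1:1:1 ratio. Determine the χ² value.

0.520

Expected counts for N = 454 under a 1:1:1:1 ratio (total parts = 4):
  black short-haired: 454 × 1/4 = 113.5
  black long-haired: 454 × 1/4 = 113.5
  brown short-haired: 454 × 1/4 = 113.5
  brown long-haired: 454 × 1/4 = 113.5
χ² = Σ (O − E)² / E
  black short-haired: (117 − 113.5)² / 113.5 = 0.1079
  black long-haired: (107 − 113.5)² / 113.5 = 0.3722
  brown short-haired: (115 − 113.5)² / 113.5 = 0.0198
  brown long-haired: (115 − 113.5)² / 113.5 = 0.0198
χ² = 0.1079 + 0.3722 + 0.0198 + 0.0198 = 0.5197 ≈ 0.520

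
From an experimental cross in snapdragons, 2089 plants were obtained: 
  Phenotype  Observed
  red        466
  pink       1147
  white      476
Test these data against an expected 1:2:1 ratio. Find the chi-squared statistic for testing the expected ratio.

20.213

Under the 1:2:1 hypothesis (Σ ratio = 4, N = 2089):
  red: 2089 × 1/4 = 522.25
  pink: 2089 × 2/4 = 1044.5
  white: 2089 × 1/4 = 522.25
χ² = Σ (O − E)² / E
  red: (466 − 522.25)² / 522.25 = 6.0585
  pink: (1147 − 1044.5)² / 1044.5 = 10.0586
  white: (476 − 522.25)² / 522.25 = 4.0959
χ² = 6.0585 + 10.0586 + 4.0959 = 20.213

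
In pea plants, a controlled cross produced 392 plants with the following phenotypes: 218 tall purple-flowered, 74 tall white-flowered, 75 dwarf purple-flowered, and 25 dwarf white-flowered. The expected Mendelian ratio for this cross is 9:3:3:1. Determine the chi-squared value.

0.073

Under the 9:3:3:1 hypothesis (Σ ratio = 16, N = 392):
  tall purple-flowered: 392 × 9/16 = 220.5
  tall white-flowered: 392 × 3/16 = 73.5
  dwarf purple-flowered: 392 × 3/16 = 73.5
  dwarf white-flowered: 392 × 1/16 = 24.5
χ² = Σ (O − E)² / E
  tall purple-flowered: (218 − 220.5)² / 220.5 = 0.0283
  tall white-flowered: (74 − 73.5)² / 73.5 = 0.0034
  dwarf purple-flowered: (75 − 73.5)² / 73.5 = 0.0306
  dwarf white-flowered: (25 − 24.5)² / 24.5 = 0.0102
χ² = 0.0283 + 0.0034 + 0.0306 + 0.0102 = 0.0725 ≈ 0.073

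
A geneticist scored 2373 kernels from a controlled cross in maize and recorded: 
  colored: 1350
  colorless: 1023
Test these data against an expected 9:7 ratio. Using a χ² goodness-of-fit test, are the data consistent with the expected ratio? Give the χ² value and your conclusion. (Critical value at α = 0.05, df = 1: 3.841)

0.395; consistent

Under the 9:7 hypothesis (Σ ratio = 16, N = 2373):
  colored: 2373 × 9/16 = 1334.8125
  colorless: 2373 × 7/16 = 1038.1875
χ² = Σ (O − E)² / E
  colored: (1350 − 1334.8125)² / 1334.8125 = 0.1728
  colorless: (1023 − 1038.1875)² / 1038.1875 = 0.2222
χ² = 0.1728 + 0.2222 = 0.395
Degrees of freedom = 2 − 1 = 1; critical value at α = 0.05 is 3.841.
Since 0.395 < 3.841, we fail to reject the null hypothesis — the data are consistent with the 9:7 ratio.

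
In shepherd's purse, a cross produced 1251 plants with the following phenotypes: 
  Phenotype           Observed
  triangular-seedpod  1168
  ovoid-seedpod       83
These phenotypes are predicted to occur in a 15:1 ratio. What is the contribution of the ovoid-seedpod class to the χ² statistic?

Expected counts for N = 1251 under a 15:1 ratio (total parts = 16):
  triangular-seedpod: 1251 × 15/16 = 1172.8125
  ovoid-seedpod: 1251 × 1/16 = 78.1875
Contribution of ovoid-seedpod: (83 − 78.1875)² / 78.1875 = 0.2962

0.296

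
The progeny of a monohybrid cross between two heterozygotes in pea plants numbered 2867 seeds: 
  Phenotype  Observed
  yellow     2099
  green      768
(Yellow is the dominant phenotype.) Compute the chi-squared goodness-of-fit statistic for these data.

4.886

For a monohybrid cross between heterozygotes with complete dominance, the expected phenotypic ratio is 3:1.
Total ratio parts = 4. Expected numbers out of 2867:
  yellow: 2867 × 3/4 = 2150.25
  green: 2867 × 1/4 = 716.75
χ² = Σ (O − E)² / E
  yellow: (2099 − 2150.25)² / 2150.25 = 1.2215
  green: (768 − 716.75)² / 716.75 = 3.6645
χ² = 1.2215 + 3.6645 = 4.886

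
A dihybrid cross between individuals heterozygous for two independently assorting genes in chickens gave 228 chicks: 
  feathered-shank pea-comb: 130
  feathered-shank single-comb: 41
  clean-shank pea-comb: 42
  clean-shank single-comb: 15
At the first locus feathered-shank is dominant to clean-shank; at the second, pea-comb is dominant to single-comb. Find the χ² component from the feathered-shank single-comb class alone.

A dihybrid F₂ with independent assortment and complete dominance at both loci gives a 9:3:3:1 phenotypic ratio.
Under the 9:3:3:1 hypothesis (Σ ratio = 16, N = 228):
  feathered-shank pea-comb: 228 × 9/16 = 128.25
  feathered-shank single-comb: 228 × 3/16 = 42.75
  clean-shank pea-comb: 228 × 3/16 = 42.75
  clean-shank single-comb: 228 × 1/16 = 14.25
Contribution of feathered-shank single-comb: (41 − 42.75)² / 42.75 = 0.0716

0.072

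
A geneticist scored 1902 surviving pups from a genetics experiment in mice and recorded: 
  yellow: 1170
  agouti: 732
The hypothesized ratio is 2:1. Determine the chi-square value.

22.722

Expected counts for N = 1902 under a 2:1 ratio (total parts = 3):
  yellow: 1902 × 2/3 = 1268
  agouti: 1902 × 1/3 = 634
χ² = Σ (O − E)² / E
  yellow: (1170 − 1268)² / 1268 = 7.5741
  agouti: (732 − 634)² / 634 = 15.1483
χ² = 7.5741 + 15.1483 = 22.7224 ≈ 22.722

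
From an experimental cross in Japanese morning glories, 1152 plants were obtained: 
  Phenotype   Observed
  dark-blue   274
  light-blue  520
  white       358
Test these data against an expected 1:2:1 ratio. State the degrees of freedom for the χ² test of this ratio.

2

A goodness-of-fit test with 3 phenotype classes has df = 3 − 1 = 2.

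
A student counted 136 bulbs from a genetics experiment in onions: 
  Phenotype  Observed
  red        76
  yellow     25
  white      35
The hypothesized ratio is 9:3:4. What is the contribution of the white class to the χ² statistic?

The 9:3:4 ratio has 16 parts, so with N = 136 the expected counts are:
  red: 136 × 9/16 = 76.5
  yellow: 136 × 3/16 = 25.5
  white: 136 × 4/16 = 34
Contribution of white: (35 − 34)² / 34 = 0.0294

0.029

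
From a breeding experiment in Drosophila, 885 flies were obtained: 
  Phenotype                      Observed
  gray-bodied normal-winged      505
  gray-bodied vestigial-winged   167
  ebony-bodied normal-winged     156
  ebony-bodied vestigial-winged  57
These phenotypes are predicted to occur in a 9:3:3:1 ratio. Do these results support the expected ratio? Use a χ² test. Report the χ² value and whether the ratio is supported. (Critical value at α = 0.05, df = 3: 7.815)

0.757; consistent

Expected counts for N = 885 under a 9:3:3:1 ratio (total parts = 16):
  gray-bodied normal-winged: 885 × 9/16 = 497.8125
  gray-bodied vestigial-winged: 885 × 3/16 = 165.9375
  ebony-bodied normal-winged: 885 × 3/16 = 165.9375
  ebony-bodied vestigial-winged: 885 × 1/16 = 55.3125
χ² = Σ (O − E)² / E
  gray-bodied normal-winged: (505 − 497.8125)² / 497.8125 = 0.1038
  gray-bodied vestigial-winged: (167 − 165.9375)² / 165.9375 = 0.0068
  ebony-bodied normal-winged: (156 − 165.9375)² / 165.9375 = 0.5951
  ebony-bodied vestigial-winged: (57 − 55.3125)² / 55.3125 = 0.0515
χ² = 0.1038 + 0.0068 + 0.5951 + 0.0515 = 0.7572 ≈ 0.757
Degrees of freedom = 4 − 1 = 3; critical value at α = 0.05 is 7.815.
Since 0.757 < 7.815, we fail to reject the null hypothesis — the data are consistent with the 9:3:3:1 ratio.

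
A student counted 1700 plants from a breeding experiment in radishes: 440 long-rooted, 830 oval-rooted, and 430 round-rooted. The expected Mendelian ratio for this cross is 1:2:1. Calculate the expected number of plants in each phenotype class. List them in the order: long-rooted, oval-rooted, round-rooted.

425, 850, 425

The 1:2:1 ratio has 4 parts, so with N = 1700 the expected counts are:
  long-rooted: 1700 × 1/4 = 425
  oval-rooted: 1700 × 2/4 = 850
  round-rooted: 1700 × 1/4 = 425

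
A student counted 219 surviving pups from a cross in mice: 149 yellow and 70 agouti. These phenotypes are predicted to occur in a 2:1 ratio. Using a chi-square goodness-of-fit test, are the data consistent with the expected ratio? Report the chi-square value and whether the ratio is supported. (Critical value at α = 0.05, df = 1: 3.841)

The 2:1 ratio has 3 parts, so with N = 219 the expected counts are:
  yellow: 219 × 2/3 = 146
  agouti: 219 × 1/3 = 73
χ² = Σ (O − E)² / E
  yellow: (149 − 146)² / 146 = 0.0616
  agouti: (70 − 73)² / 73 = 0.1233
χ² = 0.0616 + 0.1233 = 0.1849 ≈ 0.185
Degrees of freedom = 2 − 1 = 1; critical value at α = 0.05 is 3.841.
Since 0.185 < 3.841, we fail to reject the null hypothesis — the data are consistent with the 2:1 ratio.

0.185; consistent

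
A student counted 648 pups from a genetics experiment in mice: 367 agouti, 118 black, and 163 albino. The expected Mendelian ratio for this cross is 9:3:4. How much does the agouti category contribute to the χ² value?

0.017

Under the 9:3:4 hypothesis (Σ ratio = 16, N = 648):
  agouti: 648 × 9/16 = 364.5
  black: 648 × 3/16 = 121.5
  albino: 648 × 4/16 = 162
Contribution of agouti: (367 − 364.5)² / 364.5 = 0.0171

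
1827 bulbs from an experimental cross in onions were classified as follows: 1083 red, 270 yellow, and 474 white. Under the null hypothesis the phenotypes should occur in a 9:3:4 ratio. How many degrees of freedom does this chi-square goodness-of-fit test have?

A goodness-of-fit test with 3 phenotype classes has df = 3 − 1 = 2.

2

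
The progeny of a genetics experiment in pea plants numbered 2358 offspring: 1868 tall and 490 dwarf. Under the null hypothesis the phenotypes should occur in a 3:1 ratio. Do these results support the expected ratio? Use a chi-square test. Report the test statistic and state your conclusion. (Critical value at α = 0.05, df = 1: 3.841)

22.392; not consistent

Expected counts for N = 2358 under a 3:1 ratio (total parts = 4):
  tall: 2358 × 3/4 = 1768.5
  dwarf: 2358 × 1/4 = 589.5
χ² = Σ (O − E)² / E
  tall: (1868 − 1768.5)² / 1768.5 = 5.5981
  dwarf: (490 − 589.5)² / 589.5 = 16.7943
χ² = 5.5981 + 16.7943 = 22.3924 ≈ 22.392
Degrees of freedom = 2 − 1 = 1; critical value at α = 0.05 is 3.841.
Since 22.392 > 3.841, we reject the null hypothesis — the data do not fit the 3:1 ratio.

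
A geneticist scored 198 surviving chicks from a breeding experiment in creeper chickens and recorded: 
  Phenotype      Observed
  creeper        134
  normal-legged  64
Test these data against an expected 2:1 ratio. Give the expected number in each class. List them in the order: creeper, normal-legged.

The 2:1 ratio has 3 parts, so with N = 198 the expected counts are:
  creeper: 198 × 2/3 = 132
  normal-legged: 198 × 1/3 = 66

132, 66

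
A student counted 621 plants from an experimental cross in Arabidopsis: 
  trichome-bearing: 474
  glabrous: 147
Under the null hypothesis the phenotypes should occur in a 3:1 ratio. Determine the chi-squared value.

The 3:1 ratio has 4 parts, so with N = 621 the expected counts are:
  trichome-bearing: 621 × 3/4 = 465.75
  glabrous: 621 × 1/4 = 155.25
χ² = Σ (O − E)² / E
  trichome-bearing: (474 − 465.75)² / 465.75 = 0.1461
  glabrous: (147 − 155.25)² / 155.25 = 0.4384
χ² = 0.1461 + 0.4384 = 0.5845 ≈ 0.585

0.585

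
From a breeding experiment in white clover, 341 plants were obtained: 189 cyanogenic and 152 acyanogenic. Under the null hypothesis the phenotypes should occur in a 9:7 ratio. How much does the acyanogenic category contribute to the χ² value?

The 9:7 ratio has 16 parts, so with N = 341 the expected counts are:
  cyanogenic: 341 × 9/16 = 191.8125
  acyanogenic: 341 × 7/16 = 149.1875
Contribution of acyanogenic: (152 − 149.1875)² / 149.1875 = 0.0530

0.053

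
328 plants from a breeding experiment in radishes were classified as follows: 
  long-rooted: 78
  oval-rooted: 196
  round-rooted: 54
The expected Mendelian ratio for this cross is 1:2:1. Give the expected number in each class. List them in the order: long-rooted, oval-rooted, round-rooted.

Under the 1:2:1 hypothesis (Σ ratio = 4, N = 328):
  long-rooted: 328 × 1/4 = 82
  oval-rooted: 328 × 2/4 = 164
  round-rooted: 328 × 1/4 = 82

82, 164, 82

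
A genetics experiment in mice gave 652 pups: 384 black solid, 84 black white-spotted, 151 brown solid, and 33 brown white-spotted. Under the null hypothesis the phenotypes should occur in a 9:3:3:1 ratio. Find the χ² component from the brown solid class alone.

Total ratio parts = 16. Expected numbers out of 652:
  black solid: 652 × 9/16 = 366.75
  black white-spotted: 652 × 3/16 = 122.25
  brown solid: 652 × 3/16 = 122.25
  brown white-spotted: 652 × 1/16 = 40.75
Contribution of brown solid: (151 − 122.25)² / 122.25 = 6.7612

6.761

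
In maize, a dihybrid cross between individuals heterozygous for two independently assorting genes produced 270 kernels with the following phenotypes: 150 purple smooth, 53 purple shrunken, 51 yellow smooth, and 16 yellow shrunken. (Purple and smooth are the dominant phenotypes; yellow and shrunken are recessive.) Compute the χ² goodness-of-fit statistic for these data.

A dihybrid F₂ with independent assortment and complete dominance at both loci gives a 9:3:3:1 phenotypic ratio.
The 9:3:3:1 ratio has 16 parts, so with N = 270 the expected counts are:
  purple smooth: 270 × 9/16 = 151.875
  purple shrunken: 270 × 3/16 = 50.625
  yellow smooth: 270 × 3/16 = 50.625
  yellow shrunken: 270 × 1/16 = 16.875
χ² = Σ (O − E)² / E
  purple smooth: (150 − 151.875)² / 151.875 = 0.0231
  purple shrunken: (53 − 50.625)² / 50.625 = 0.1114
  yellow smooth: (51 − 50.625)² / 50.625 = 0.0028
  yellow shrunken: (16 − 16.875)² / 16.875 = 0.0454
χ² = 0.0231 + 0.1114 + 0.0028 + 0.0454 = 0.1827 ≈ 0.183

0.183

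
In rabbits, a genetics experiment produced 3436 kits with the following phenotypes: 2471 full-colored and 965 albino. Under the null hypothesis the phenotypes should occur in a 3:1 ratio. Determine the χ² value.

17.440

Total ratio parts = 4. Expected numbers out of 3436:
  full-colored: 3436 × 3/4 = 2577
  albino: 3436 × 1/4 = 859
χ² = Σ (O − E)² / E
  full-colored: (2471 − 2577)² / 2577 = 4.3601
  albino: (965 − 859)² / 859 = 13.0803
χ² = 4.3601 + 13.0803 = 17.4404 ≈ 17.440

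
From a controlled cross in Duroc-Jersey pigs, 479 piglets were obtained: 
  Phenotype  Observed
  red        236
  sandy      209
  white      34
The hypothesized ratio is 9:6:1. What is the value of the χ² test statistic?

9.505

Total ratio parts = 16. Expected numbers out of 479:
  red: 479 × 9/16 = 269.4375
  sandy: 479 × 6/16 = 179.625
  white: 479 × 1/16 = 29.9375
χ² = Σ (O − E)² / E
  red: (236 − 269.4375)² / 269.4375 = 4.1496
  sandy: (209 − 179.625)² / 179.625 = 4.8038
  white: (34 − 29.9375)² / 29.9375 = 0.5513
χ² = 4.1496 + 4.8038 + 0.5513 = 9.5047 ≈ 9.505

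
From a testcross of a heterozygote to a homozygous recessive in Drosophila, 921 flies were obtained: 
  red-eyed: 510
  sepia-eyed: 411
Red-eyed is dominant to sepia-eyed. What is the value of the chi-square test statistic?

10.642

A testcross of a heterozygote (Aa × aa) gives a 1:1 phenotypic ratio.
Expected counts for N = 921 under a 1:1 ratio (total parts = 2):
  red-eyed: 921 × 1/2 = 460.5
  sepia-eyed: 921 × 1/2 = 460.5
χ² = Σ (O − E)² / E
  red-eyed: (510 − 460.5)² / 460.5 = 5.3208
  sepia-eyed: (411 − 460.5)² / 460.5 = 5.3208
χ² = 5.3208 + 5.3208 = 10.6416 ≈ 10.642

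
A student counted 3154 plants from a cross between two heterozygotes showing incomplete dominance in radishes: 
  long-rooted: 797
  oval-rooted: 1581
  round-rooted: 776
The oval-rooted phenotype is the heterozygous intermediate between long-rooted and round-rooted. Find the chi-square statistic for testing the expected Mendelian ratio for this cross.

With incomplete dominance, a heterozygote × heterozygote cross gives a 1:2:1 phenotypic ratio.
Expected counts for N = 3154 under a 1:2:1 ratio (total parts = 4):
  long-rooted: 3154 × 1/4 = 788.5
  oval-rooted: 3154 × 2/4 = 1577
  round-rooted: 3154 × 1/4 = 788.5
χ² = Σ (O − E)² / E
  long-rooted: (797 − 788.5)² / 788.5 = 0.0916
  oval-rooted: (1581 − 1577)² / 1577 = 0.0101
  round-rooted: (776 − 788.5)² / 788.5 = 0.1982
χ² = 0.0916 + 0.0101 + 0.1982 = 0.2999 ≈ 0.300

0.300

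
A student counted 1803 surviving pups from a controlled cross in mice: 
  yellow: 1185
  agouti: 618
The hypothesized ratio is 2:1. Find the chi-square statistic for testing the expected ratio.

Total ratio parts = 3. Expected numbers out of 1803:
  yellow: 1803 × 2/3 = 1202
  agouti: 1803 × 1/3 = 601
χ² = Σ (O − E)² / E
  yellow: (1185 − 1202)² / 1202 = 0.2404
  agouti: (618 − 601)² / 601 = 0.4809
χ² = 0.2404 + 0.4809 = 0.7213 ≈ 0.721

0.721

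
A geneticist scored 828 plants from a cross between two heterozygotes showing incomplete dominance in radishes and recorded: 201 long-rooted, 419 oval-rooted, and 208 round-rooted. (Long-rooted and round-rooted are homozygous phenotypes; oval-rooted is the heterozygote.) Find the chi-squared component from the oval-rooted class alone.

With incomplete dominance, a heterozygote × heterozygote cross gives a 1:2:1 phenotypic ratio.
The 1:2:1 ratio has 4 parts, so with N = 828 the expected counts are:
  long-rooted: 828 × 1/4 = 207
  oval-rooted: 828 × 2/4 = 414
  round-rooted: 828 × 1/4 = 207
Contribution of oval-rooted: (419 − 414)² / 414 = 0.0604

0.060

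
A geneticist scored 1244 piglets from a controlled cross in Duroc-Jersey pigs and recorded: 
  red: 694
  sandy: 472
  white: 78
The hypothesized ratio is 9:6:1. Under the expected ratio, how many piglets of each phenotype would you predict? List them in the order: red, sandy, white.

The 9:6:1 ratio has 16 parts, so with N = 1244 the expected counts are:
  red: 1244 × 9/16 = 699.75
  sandy: 1244 × 6/16 = 466.5
  white: 1244 × 1/16 = 77.75

699.75, 466.5, 77.75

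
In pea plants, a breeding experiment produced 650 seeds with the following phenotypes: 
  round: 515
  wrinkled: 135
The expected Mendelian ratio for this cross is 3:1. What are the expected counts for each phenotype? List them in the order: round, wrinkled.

487.5, 162.5

The 3:1 ratio has 4 parts, so with N = 650 the expected counts are:
  round: 650 × 3/4 = 487.5
  wrinkled: 650 × 1/4 = 162.5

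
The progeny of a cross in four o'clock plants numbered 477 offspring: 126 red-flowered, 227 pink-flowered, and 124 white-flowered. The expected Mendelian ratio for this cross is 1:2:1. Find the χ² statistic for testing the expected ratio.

1.126

The 1:2:1 ratio has 4 parts, so with N = 477 the expected counts are:
  red-flowered: 477 × 1/4 = 119.25
  pink-flowered: 477 × 2/4 = 238.5
  white-flowered: 477 × 1/4 = 119.25
χ² = Σ (O − E)² / E
  red-flowered: (126 − 119.25)² / 119.25 = 0.3821
  pink-flowered: (227 − 238.5)² / 238.5 = 0.5545
  white-flowered: (124 − 119.25)² / 119.25 = 0.1892
χ² = 0.3821 + 0.5545 + 0.1892 = 1.1258 ≈ 1.126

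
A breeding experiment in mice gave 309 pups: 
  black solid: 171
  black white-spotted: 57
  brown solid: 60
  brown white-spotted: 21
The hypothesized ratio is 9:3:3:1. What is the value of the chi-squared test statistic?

0.282

Under the 9:3:3:1 hypothesis (Σ ratio = 16, N = 309):
  black solid: 309 × 9/16 = 173.8125
  black white-spotted: 309 × 3/16 = 57.9375
  brown solid: 309 × 3/16 = 57.9375
  brown white-spotted: 309 × 1/16 = 19.3125
χ² = Σ (O − E)² / E
  black solid: (171 − 173.8125)² / 173.8125 = 0.0455
  black white-spotted: (57 − 57.9375)² / 57.9375 = 0.0152
  brown solid: (60 − 57.9375)² / 57.9375 = 0.0734
  brown white-spotted: (21 − 19.3125)² / 19.3125 = 0.1475
χ² = 0.0455 + 0.0152 + 0.0734 + 0.1475 = 0.2816 ≈ 0.282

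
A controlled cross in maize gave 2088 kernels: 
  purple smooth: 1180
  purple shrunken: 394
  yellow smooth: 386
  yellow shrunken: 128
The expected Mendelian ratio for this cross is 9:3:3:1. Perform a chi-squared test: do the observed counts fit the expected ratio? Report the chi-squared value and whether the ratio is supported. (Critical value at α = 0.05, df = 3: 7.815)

0.167; consistent

Total ratio parts = 16. Expected numbers out of 2088:
  purple smooth: 2088 × 9/16 = 1174.5
  purple shrunken: 2088 × 3/16 = 391.5
  yellow smooth: 2088 × 3/16 = 391.5
  yellow shrunken: 2088 × 1/16 = 130.5
χ² = Σ (O − E)² / E
  purple smooth: (1180 − 1174.5)² / 1174.5 = 0.0258
  purple shrunken: (394 − 391.5)² / 391.5 = 0.0160
  yellow smooth: (386 − 391.5)² / 391.5 = 0.0773
  yellow shrunken: (128 − 130.5)² / 130.5 = 0.0479
χ² = 0.0258 + 0.0160 + 0.0773 + 0.0479 = 0.167
Degrees of freedom = 4 − 1 = 3; critical value at α = 0.05 is 7.815.
Since 0.167 < 7.815, we fail to reject the null hypothesis — the data are consistent with the 9:3:3:1 ratio.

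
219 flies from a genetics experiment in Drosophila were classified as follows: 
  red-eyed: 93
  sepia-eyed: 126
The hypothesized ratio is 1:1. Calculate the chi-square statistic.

4.973

The 1:1 ratio has 2 parts, so with N = 219 the expected counts are:
  red-eyed: 219 × 1/2 = 109.5
  sepia-eyed: 219 × 1/2 = 109.5
χ² = Σ (O − E)² / E
  red-eyed: (93 − 109.5)² / 109.5 = 2.4863
  sepia-eyed: (126 − 109.5)² / 109.5 = 2.4863
χ² = 2.4863 + 2.4863 = 4.9726 ≈ 4.973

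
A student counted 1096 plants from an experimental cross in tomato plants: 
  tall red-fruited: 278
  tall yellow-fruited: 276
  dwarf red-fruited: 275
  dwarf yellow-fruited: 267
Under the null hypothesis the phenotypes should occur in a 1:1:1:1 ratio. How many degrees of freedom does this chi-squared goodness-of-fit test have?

3

A goodness-of-fit test with 4 phenotype classes has df = 4 − 1 = 3.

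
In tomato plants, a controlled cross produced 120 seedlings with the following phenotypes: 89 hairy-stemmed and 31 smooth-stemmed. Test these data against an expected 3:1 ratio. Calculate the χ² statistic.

Under the 3:1 hypothesis (Σ ratio = 4, N = 120):
  hairy-stemmed: 120 × 3/4 = 90
  smooth-stemmed: 120 × 1/4 = 30
χ² = Σ (O − E)² / E
  hairy-stemmed: (89 − 90)² / 90 = 0.0111
  smooth-stemmed: (31 − 30)² / 30 = 0.0333
χ² = 0.0111 + 0.0333 = 0.0444 ≈ 0.044

0.044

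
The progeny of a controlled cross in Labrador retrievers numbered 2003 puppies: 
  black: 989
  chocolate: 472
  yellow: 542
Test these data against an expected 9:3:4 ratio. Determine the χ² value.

44.988

Under the 9:3:4 hypothesis (Σ ratio = 16, N = 2003):
  black: 2003 × 9/16 = 1126.6875
  chocolate: 2003 × 3/16 = 375.5625
  yellow: 2003 × 4/16 = 500.75
χ² = Σ (O − E)² / E
  black: (989 − 1126.6875)² / 1126.6875 = 16.8262
  chocolate: (472 − 375.5625)² / 375.5625 = 24.7634
  yellow: (542 − 500.75)² / 500.75 = 3.3980
χ² = 16.8262 + 24.7634 + 3.3980 = 44.9876 ≈ 44.988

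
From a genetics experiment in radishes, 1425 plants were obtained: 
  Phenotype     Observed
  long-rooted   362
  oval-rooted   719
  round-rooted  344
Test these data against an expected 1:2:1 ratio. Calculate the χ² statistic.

0.573

Expected counts for N = 1425 under a 1:2:1 ratio (total parts = 4):
  long-rooted: 1425 × 1/4 = 356.25
  oval-rooted: 1425 × 2/4 = 712.5
  round-rooted: 1425 × 1/4 = 356.25
χ² = Σ (O − E)² / E
  long-rooted: (362 − 356.25)² / 356.25 = 0.0928
  oval-rooted: (719 − 712.5)² / 712.5 = 0.0593
  round-rooted: (344 − 356.25)² / 356.25 = 0.4212
χ² = 0.0928 + 0.0593 + 0.4212 = 0.5733 ≈ 0.573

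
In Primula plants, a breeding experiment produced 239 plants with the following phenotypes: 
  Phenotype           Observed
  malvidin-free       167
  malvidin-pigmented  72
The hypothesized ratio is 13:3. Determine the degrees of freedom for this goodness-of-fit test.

A goodness-of-fit test with 2 phenotype classes has df = 2 − 1 = 1.

1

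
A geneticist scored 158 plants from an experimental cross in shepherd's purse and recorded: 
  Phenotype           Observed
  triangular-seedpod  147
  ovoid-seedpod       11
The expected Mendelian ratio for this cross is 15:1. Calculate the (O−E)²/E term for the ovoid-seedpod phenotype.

0.128

The 15:1 ratio has 16 parts, so with N = 158 the expected counts are:
  triangular-seedpod: 158 × 15/16 = 148.125
  ovoid-seedpod: 158 × 1/16 = 9.875
Contribution of ovoid-seedpod: (11 − 9.875)² / 9.875 = 0.1282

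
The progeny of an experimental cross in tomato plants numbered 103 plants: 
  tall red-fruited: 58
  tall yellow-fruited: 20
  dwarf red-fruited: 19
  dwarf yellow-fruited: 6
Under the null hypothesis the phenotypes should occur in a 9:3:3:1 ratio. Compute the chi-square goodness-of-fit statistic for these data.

0.059

Total ratio parts = 16. Expected numbers out of 103:
  tall red-fruited: 103 × 9/16 = 57.9375
  tall yellow-fruited: 103 × 3/16 = 19.3125
  dwarf red-fruited: 103 × 3/16 = 19.3125
  dwarf yellow-fruited: 103 × 1/16 = 6.4375
χ² = Σ (O − E)² / E
  tall red-fruited: (58 − 57.9375)² / 57.9375 = 0.0001
  tall yellow-fruited: (20 − 19.3125)² / 19.3125 = 0.0245
  dwarf red-fruited: (19 − 19.3125)² / 19.3125 = 0.0051
  dwarf yellow-fruited: (6 − 6.4375)² / 6.4375 = 0.0297
χ² = 0.0001 + 0.0245 + 0.0051 + 0.0297 = 0.0594 ≈ 0.059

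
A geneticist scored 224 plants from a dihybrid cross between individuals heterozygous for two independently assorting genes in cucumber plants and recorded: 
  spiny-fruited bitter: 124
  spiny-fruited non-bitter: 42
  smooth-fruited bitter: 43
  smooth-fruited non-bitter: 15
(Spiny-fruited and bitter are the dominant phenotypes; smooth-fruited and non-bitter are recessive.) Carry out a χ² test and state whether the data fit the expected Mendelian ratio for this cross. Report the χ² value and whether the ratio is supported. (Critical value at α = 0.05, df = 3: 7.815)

0.127; consistent

A dihybrid F₂ with independent assortment and complete dominance at both loci gives a 9:3:3:1 phenotypic ratio.
The 9:3:3:1 ratio has 16 parts, so with N = 224 the expected counts are:
  spiny-fruited bitter: 224 × 9/16 = 126
  spiny-fruited non-bitter: 224 × 3/16 = 42
  smooth-fruited bitter: 224 × 3/16 = 42
  smooth-fruited non-bitter: 224 × 1/16 = 14
χ² = Σ (O − E)² / E
  spiny-fruited bitter: (124 − 126)² / 126 = 0.0317
  spiny-fruited non-bitter: (42 − 42)² / 42 = 0.0000
  smooth-fruited bitter: (43 − 42)² / 42 = 0.0238
  smooth-fruited non-bitter: (15 − 14)² / 14 = 0.0714
χ² = 0.0317 + 0.0000 + 0.0238 + 0.0714 = 0.1269 ≈ 0.127
Degrees of freedom = 4 − 1 = 3; critical value at α = 0.05 is 7.815.
Since 0.127 < 7.815, we fail to reject the null hypothesis — the data are consistent with the 9:3:3:1 ratio.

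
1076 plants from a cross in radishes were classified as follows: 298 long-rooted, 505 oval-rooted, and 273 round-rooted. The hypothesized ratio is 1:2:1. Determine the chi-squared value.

Total ratio parts = 4. Expected numbers out of 1076:
  long-rooted: 1076 × 1/4 = 269
  oval-rooted: 1076 × 2/4 = 538
  round-rooted: 1076 × 1/4 = 269
χ² = Σ (O − E)² / E
  long-rooted: (298 − 269)² / 269 = 3.1264
  oval-rooted: (505 − 538)² / 538 = 2.0242
  round-rooted: (273 − 269)² / 269 = 0.0595
χ² = 3.1264 + 2.0242 + 0.0595 = 5.2101 ≈ 5.210

5.210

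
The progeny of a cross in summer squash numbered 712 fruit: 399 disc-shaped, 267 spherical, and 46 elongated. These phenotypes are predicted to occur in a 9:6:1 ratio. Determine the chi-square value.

0.056

Expected counts for N = 712 under a 9:6:1 ratio (total parts = 16):
  disc-shaped: 712 × 9/16 = 400.5
  spherical: 712 × 6/16 = 267
  elongated: 712 × 1/16 = 44.5
χ² = Σ (O − E)² / E
  disc-shaped: (399 − 400.5)² / 400.5 = 0.0056
  spherical: (267 − 267)² / 267 = 0.0000
  elongated: (46 − 44.5)² / 44.5 = 0.0506
χ² = 0.0056 + 0.0000 + 0.0506 = 0.0562 ≈ 0.056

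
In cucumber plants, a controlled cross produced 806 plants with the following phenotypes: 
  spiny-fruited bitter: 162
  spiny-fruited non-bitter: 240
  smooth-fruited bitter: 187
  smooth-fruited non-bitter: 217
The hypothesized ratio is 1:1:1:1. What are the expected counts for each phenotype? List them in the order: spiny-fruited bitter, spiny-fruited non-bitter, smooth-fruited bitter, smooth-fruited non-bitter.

201.5, 201.5, 201.5, 201.5

Total ratio parts = 4. Expected numbers out of 806:
  spiny-fruited bitter: 806 × 1/4 = 201.5
  spiny-fruited non-bitter: 806 × 1/4 = 201.5
  smooth-fruited bitter: 806 × 1/4 = 201.5
  smooth-fruited non-bitter: 806 × 1/4 = 201.5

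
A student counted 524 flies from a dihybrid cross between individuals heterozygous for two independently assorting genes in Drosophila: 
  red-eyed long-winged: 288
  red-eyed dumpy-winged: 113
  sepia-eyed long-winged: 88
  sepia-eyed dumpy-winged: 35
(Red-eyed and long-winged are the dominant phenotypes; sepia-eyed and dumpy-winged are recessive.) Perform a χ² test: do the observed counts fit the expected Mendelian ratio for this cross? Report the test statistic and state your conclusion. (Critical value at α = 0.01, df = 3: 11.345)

A dihybrid F₂ with independent assortment and complete dominance at both loci gives a 9:3:3:1 phenotypic ratio.
The 9:3:3:1 ratio has 16 parts, so with N = 524 the expected counts are:
  red-eyed long-winged: 524 × 9/16 = 294.75
  red-eyed dumpy-winged: 524 × 3/16 = 98.25
  sepia-eyed long-winged: 524 × 3/16 = 98.25
  sepia-eyed dumpy-winged: 524 × 1/16 = 32.75
χ² = Σ (O − E)² / E
  red-eyed long-winged: (288 − 294.75)² / 294.75 = 0.1546
  red-eyed dumpy-winged: (113 − 98.25)² / 98.25 = 2.2144
  sepia-eyed long-winged: (88 − 98.25)² / 98.25 = 1.0693
  sepia-eyed dumpy-winged: (35 − 32.75)² / 32.75 = 0.1546
χ² = 0.1546 + 2.2144 + 1.0693 + 0.1546 = 3.5929 ≈ 3.593
Degrees of freedom = 4 − 1 = 3; critical value at α = 0.01 is 11.345.
Since 3.593 < 11.345, we fail to reject the null hypothesis — the data are consistent with the 9:3:3:1 ratio.

3.593; consistent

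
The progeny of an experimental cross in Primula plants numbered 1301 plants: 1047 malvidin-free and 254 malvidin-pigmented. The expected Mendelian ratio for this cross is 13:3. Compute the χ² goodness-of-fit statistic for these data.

0.511

Expected counts for N = 1301 under a 13:3 ratio (total parts = 16):
  malvidin-free: 1301 × 13/16 = 1057.0625
  malvidin-pigmented: 1301 × 3/16 = 243.9375
χ² = Σ (O − E)² / E
  malvidin-free: (1047 − 1057.0625)² / 1057.0625 = 0.0958
  malvidin-pigmented: (254 − 243.9375)² / 243.9375 = 0.4151
χ² = 0.0958 + 0.4151 = 0.5109 ≈ 0.511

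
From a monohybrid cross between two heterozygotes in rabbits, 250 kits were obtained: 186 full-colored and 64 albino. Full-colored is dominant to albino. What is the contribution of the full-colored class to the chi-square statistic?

For a monohybrid cross between heterozygotes with complete dominance, the expected phenotypic ratio is 3:1.
Total ratio parts = 4. Expected numbers out of 250:
  full-colored: 250 × 3/4 = 187.5
  albino: 250 × 1/4 = 62.5
Contribution of full-colored: (186 − 187.5)² / 187.5 = 0.0120

0.012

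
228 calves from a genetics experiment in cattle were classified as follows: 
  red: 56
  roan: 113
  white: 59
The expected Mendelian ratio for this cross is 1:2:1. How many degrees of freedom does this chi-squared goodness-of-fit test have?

2

A goodness-of-fit test with 3 phenotype classes has df = 3 − 1 = 2.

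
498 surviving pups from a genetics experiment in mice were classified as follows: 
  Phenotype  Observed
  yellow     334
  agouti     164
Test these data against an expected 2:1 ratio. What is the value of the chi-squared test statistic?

Total ratio parts = 3. Expected numbers out of 498:
  yellow: 498 × 2/3 = 332
  agouti: 498 × 1/3 = 166
χ² = Σ (O − E)² / E
  yellow: (334 − 332)² / 332 = 0.0120
  agouti: (164 − 166)² / 166 = 0.0241
χ² = 0.0120 + 0.0241 = 0.0361 ≈ 0.036

0.036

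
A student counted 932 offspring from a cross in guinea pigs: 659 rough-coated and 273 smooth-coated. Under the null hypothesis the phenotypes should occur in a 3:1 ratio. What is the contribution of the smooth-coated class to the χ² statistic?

The 3:1 ratio has 4 parts, so with N = 932 the expected counts are:
  rough-coated: 932 × 3/4 = 699
  smooth-coated: 932 × 1/4 = 233
Contribution of smooth-coated: (273 − 233)² / 233 = 6.8670

6.867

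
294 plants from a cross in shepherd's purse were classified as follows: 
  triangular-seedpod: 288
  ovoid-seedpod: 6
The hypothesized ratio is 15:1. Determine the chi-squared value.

8.890

Total ratio parts = 16. Expected numbers out of 294:
  triangular-seedpod: 294 × 15/16 = 275.625
  ovoid-seedpod: 294 × 1/16 = 18.375
χ² = Σ (O − E)² / E
  triangular-seedpod: (288 − 275.625)² / 275.625 = 0.5556
  ovoid-seedpod: (6 − 18.375)² / 18.375 = 8.3342
χ² = 0.5556 + 8.3342 = 8.8898 ≈ 8.890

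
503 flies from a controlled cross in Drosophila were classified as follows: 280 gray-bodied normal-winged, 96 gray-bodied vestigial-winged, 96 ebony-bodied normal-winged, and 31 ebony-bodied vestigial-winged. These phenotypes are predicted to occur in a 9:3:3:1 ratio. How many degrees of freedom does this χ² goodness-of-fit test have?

3

A goodness-of-fit test with 4 phenotype classes has df = 4 − 1 = 3.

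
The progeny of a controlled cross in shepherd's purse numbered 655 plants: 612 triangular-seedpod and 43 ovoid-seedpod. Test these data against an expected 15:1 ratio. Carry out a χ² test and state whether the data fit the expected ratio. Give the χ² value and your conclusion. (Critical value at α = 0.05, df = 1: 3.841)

0.111; consistent

Under the 15:1 hypothesis (Σ ratio = 16, N = 655):
  triangular-seedpod: 655 × 15/16 = 614.0625
  ovoid-seedpod: 655 × 1/16 = 40.9375
χ² = Σ (O − E)² / E
  triangular-seedpod: (612 − 614.0625)² / 614.0625 = 0.0069
  ovoid-seedpod: (43 − 40.9375)² / 40.9375 = 0.1039
χ² = 0.0069 + 0.1039 = 0.1108 ≈ 0.111
Degrees of freedom = 2 − 1 = 1; critical value at α = 0.05 is 3.841.
Since 0.111 < 3.841, we fail to reject the null hypothesis — the data are consistent with the 15:1 ratio.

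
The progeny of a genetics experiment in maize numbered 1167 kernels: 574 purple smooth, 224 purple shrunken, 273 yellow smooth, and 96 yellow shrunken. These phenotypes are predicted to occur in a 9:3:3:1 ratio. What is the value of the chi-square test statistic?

Total ratio parts = 16. Expected numbers out of 1167:
  purple smooth: 1167 × 9/16 = 656.4375
  purple shrunken: 1167 × 3/16 = 218.8125
  yellow smooth: 1167 × 3/16 = 218.8125
  yellow shrunken: 1167 × 1/16 = 72.9375
χ² = Σ (O − E)² / E
  purple smooth: (574 − 656.4375)² / 656.4375 = 10.3528
  purple shrunken: (224 − 218.8125)² / 218.8125 = 0.1230
  yellow smooth: (273 − 218.8125)² / 218.8125 = 13.4192
  yellow shrunken: (96 − 72.9375)² / 72.9375 = 7.2923
χ² = 10.3528 + 0.1230 + 13.4192 + 7.2923 = 31.1873 ≈ 31.187

31.187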